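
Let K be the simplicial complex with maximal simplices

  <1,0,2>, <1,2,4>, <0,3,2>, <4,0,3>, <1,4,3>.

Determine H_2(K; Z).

We work with the vertex ordering 0 < 1 < 2 < 3 < 4. The simplices of K, each written with vertices in increasing order, are:

  0-simplices (5): [0], [1], [2], [3], [4]
  1-simplices (10): [0,1], [0,2], [0,3], [0,4], [1,2], [1,3], [1,4], [2,3], [2,4], [3,4]
  2-simplices (5): [0,1,2], [0,2,3], [0,3,4], [1,2,4], [1,3,4]

so the chain groups are C_0 ≅ Z^5, C_1 ≅ Z^10, C_2 ≅ Z^5.

Boundary ∂_1: C_1 → C_0 maps an edge to its endpoints' difference, ∂[p,q] = q − p.
The resulting 5×10 matrix has rank 4, and its Smith normal form has invariant factors (1,1,1,1).

Boundary ∂_2: C_2 → C_1 sends each 2-simplex [p,q,r] to [q,r] − [p,r] + [p,q]. For instance
  ∂[0,2,3] = [2,3] − [0,3] + [0,2],
  ∂[1,2,4] = [2,4] − [1,4] + [1,2].
The resulting 10×5 matrix has rank 5, and its Smith normal form has invariant factors (1,1,1,1,1).

Reading off H_k = ker ∂_k / im ∂_{k+1}:

  H_2: rank ker ∂_2 − rank ∂_3 = (5 − 5) − 0 = 0, and there is no ∂_3, so H_2 = 0.

H_2 = 0.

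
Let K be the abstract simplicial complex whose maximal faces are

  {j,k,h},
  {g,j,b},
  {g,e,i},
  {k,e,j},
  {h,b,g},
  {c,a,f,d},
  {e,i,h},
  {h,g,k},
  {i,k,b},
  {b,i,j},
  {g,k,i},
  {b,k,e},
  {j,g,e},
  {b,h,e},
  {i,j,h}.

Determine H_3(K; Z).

H_3 ≅ 0.

We work with the vertex ordering a < b < c < d < e < f < g < h < i < j < k. The simplices of K, each written with vertices in increasing order, are:

  0-simplices (11): a, b, c, d, e, f, g, h, i, j, k
  1-simplices (27): ac, ad, af, be, bg, bh, bi, bj, bk, cd, cf, df, eg, eh, ei, ej, ek, gh, gi, gj, gk, hi, hj, hk, ij, ik, jk
  2-simplices (18): acd, acf, adf, beh, bek, bgh, bgj, bij, bik, cdf, egi, egj, ehi, ejk, ghk, gik, hij, hjk
  3-simplices (1): acdf

giving chain groups C_0 ≅ Z^11, C_1 ≅ Z^27, C_2 ≅ Z^18, C_3 ≅ Z^1.

Boundary ∂_1: C_1 → C_0 sends each edge [p,q] (with p < q) to q − p. For instance
  ∂bg = g − b.
The 11×27 boundary matrix has rank 9 and Smith normal form diag(1,1,1,1,1,1,1,1,1).

∂_2: C_2 → C_1 acts by ∂[p,q,r] = [q,r] − [p,r] + [p,q]. For instance
  ∂bij = ij − bj + bi,
  ∂gik = ik − gk + gi.
The resulting 27×18 matrix has rank 16, and its Smith normal form has invariant factors (1,1,1,1,1,1,1,1,1,1,1,1,1,1,1,1).

Boundary ∂_3: C_3 → C_2 sends each 3-simplex σ to the alternating sum Σ_i (−1)^i (σ with its i-th vertex removed). For instance
  ∂acdf = cdf − adf + acf − acd.
This gives a 18×1 integer matrix of rank 1; reducing to Smith normal form yields diagonal entries (1).

Now H_k = ker ∂_k / im ∂_{k+1}, so:

  H_3: rank ker ∂_3 − rank ∂_4 = (1 − 1) − 0 = 0, and there is no ∂_4, so H_3 ≅ 0.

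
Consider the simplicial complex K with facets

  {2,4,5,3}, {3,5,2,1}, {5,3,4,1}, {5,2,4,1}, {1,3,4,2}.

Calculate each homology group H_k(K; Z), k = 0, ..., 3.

Order the vertices as 1 < 2 < 3 < 4 < 5. Listing each simplex with vertices in this order, K has dimension 3 with simplices:

  0-simplices (5): [1], [2], [3], [4], [5]
  1-simplices (10): [1,2], [1,3], [1,4], [1,5], [2,3], [2,4], [2,5], [3,4], [3,5], [4,5]
  2-simplices (10): [1,2,3], [1,2,4], [1,2,5], [1,3,4], [1,3,5], [1,4,5], [2,3,4], [2,3,5], [2,4,5], [3,4,5]
  3-simplices (5): [1,2,3,4], [1,2,3,5], [1,2,4,5], [1,3,4,5], [2,3,4,5]

Hence C_0 ≅ Z^5, C_1 ≅ Z^10, C_2 ≅ Z^10, C_3 ≅ Z^5.

∂_1: C_1 → C_0 maps an edge to its endpoints' difference, ∂[p,q] = q − p.
The resulting 5×10 matrix has rank 4, and its Smith normal form has invariant factors (1,1,1,1).

∂_2: C_2 → C_1 sends each 2-simplex [p,q,r] to [q,r] − [p,r] + [p,q]. For instance
  ∂[1,2,4] = [2,4] − [1,4] + [1,2],
  ∂[1,4,5] = [4,5] − [1,5] + [1,4].
As a 10×10 matrix over Z this has rank 6, with invariant factors (1,1,1,1,1,1).

Boundary ∂_3: C_3 → C_2 sends each 3-simplex σ to the alternating sum Σ_i (−1)^i (σ with its i-th vertex removed). For instance
  ∂[2,3,4,5] = [3,4,5] − [2,4,5] + [2,3,5] − [2,3,4],
  ∂[1,2,3,4] = [2,3,4] − [1,3,4] + [1,2,4] − [1,2,3].
As a 10×5 matrix over Z this has rank 4, with invariant factors (1,1,1,1).

Computing H_k = (kernel of ∂_k) / (image of ∂_{k+1}):

  H_0: rank C_0 − rank ∂_1 = 5 − 4 = 1, and the invariant factors of ∂_1 are all 1, so H_0 = Z.
  H_1: rank ker ∂_1 − rank ∂_2 = (10 − 4) − 6 = 0, and the invariant factors of ∂_2 are all 1, so H_1 = 0.
  H_2: rank ker ∂_2 − rank ∂_3 = (10 − 6) − 4 = 0, and the invariant factors of ∂_3 are all 1, so H_2 = 0.
  H_3: rank ker ∂_3 − rank ∂_4 = (5 − 4) − 0 = 1, and there is no ∂_4, so H_3 = Z.

(K is a triangulation of the 3-sphere S^3.)

H_0 = Z,  H_1 = 0,  H_2 = 0,  H_3 = Z.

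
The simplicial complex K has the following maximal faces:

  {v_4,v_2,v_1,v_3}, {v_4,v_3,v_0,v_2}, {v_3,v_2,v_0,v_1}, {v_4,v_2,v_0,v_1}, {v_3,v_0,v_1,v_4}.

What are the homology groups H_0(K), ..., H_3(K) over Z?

Order the vertices as v_0 < v_1 < v_2 < v_3 < v_4. Listing each simplex with vertices in this order, K has dimension 3 with simplices:

  0-simplices (5): [v_0], [v_1], [v_2], [v_3], [v_4]
  1-simplices (10): [v_0,v_1], [v_0,v_2], [v_0,v_3], [v_0,v_4], [v_1,v_2], [v_1,v_3], [v_1,v_4], [v_2,v_3], [v_2,v_4], [v_3,v_4]
  2-simplices (10): [v_0,v_1,v_2], [v_0,v_1,v_3], [v_0,v_1,v_4], [v_0,v_2,v_3], [v_0,v_2,v_4], [v_0,v_3,v_4], [v_1,v_2,v_3], [v_1,v_2,v_4], [v_1,v_3,v_4], [v_2,v_3,v_4]
  3-simplices (5): [v_0,v_1,v_2,v_3], [v_0,v_1,v_2,v_4], [v_0,v_1,v_3,v_4], [v_0,v_2,v_3,v_4], [v_1,v_2,v_3,v_4]

Hence C_0 ≅ Z^5, C_1 ≅ Z^10, C_2 ≅ Z^10, C_3 ≅ Z^5.

The boundary map ∂_1: C_1 → C_0 is given by ∂[p,q] = [q] − [p].
This gives a 5×10 integer matrix of rank 4; reducing to Smith normal form yields diagonal entries (1,1,1,1).

The boundary map ∂_2: C_2 → C_1 sends each 2-simplex [p,q,r] to [q,r] − [p,r] + [p,q]. For instance
  ∂[v_1,v_3,v_4] = [v_3,v_4] − [v_1,v_4] + [v_1,v_3],
  ∂[v_2,v_3,v_4] = [v_3,v_4] − [v_2,v_4] + [v_2,v_3].
The 10×10 boundary matrix has rank 6 and Smith normal form diag(1,1,1,1,1,1).

The boundary map ∂_3: C_3 → C_2 sends each 3-simplex σ to the alternating sum Σ_i (−1)^i (σ with its i-th vertex removed). For instance
  ∂[v_1,v_2,v_3,v_4] = [v_2,v_3,v_4] − [v_1,v_3,v_4] + [v_1,v_2,v_4] − [v_1,v_2,v_3],
  ∂[v_0,v_2,v_3,v_4] = [v_2,v_3,v_4] − [v_0,v_3,v_4] + [v_0,v_2,v_4] − [v_0,v_2,v_3].
The resulting 10×5 matrix has rank 4, and its Smith normal form has invariant factors (1,1,1,1).

Reading off H_k = ker ∂_k / im ∂_{k+1}:

  H_0: rank C_0 − rank ∂_1 = 5 − 4 = 1, and the invariant factors of ∂_1 are all 1, so H_0 ≅ Z.
  H_1: rank ker ∂_1 − rank ∂_2 = (10 − 4) − 6 = 0, and the invariant factors of ∂_2 are all 1, so H_1 ≅ 0.
  H_2: rank ker ∂_2 − rank ∂_3 = (10 − 6) − 4 = 0, and the invariant factors of ∂_3 are all 1, so H_2 ≅ 0.
  H_3: rank ker ∂_3 − rank ∂_4 = (5 − 4) − 0 = 1, and there is no ∂_4, so H_3 ≅ Z.

(K is a triangulation of the 3-sphere S^3.)

H_0 = Z,  H_1 = 0,  H_2 = 0,  H_3 = Z.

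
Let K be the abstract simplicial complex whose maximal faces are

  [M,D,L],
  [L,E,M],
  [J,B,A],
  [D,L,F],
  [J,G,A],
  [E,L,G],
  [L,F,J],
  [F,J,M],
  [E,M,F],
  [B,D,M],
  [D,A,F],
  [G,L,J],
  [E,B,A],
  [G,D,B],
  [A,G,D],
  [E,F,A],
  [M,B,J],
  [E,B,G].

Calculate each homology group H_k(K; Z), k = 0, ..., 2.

H_0 ≅ Z,  H_1 ≅ Z ⊕ Z/2,  H_2 = 0.

K has 9 vertices, 27 edges, 18 triangles.
rank ∂_0 = 0, rank ∂_1 = 8 ⇒ b_0 = 9 − 0 − 8 = 1; all invariant factors of ∂_1 are 1 so no torsion. So H_0 ≅ Z.
rank ∂_1 = 8, rank ∂_2 = 18 ⇒ b_1 = 27 − 8 − 18 = 1; ∂_2 has invariant factor(s) [2] giving torsion. So H_1 ≅ Z ⊕ Z/2.
rank ∂_2 = 18, rank ∂_3 = 0 ⇒ b_2 = 18 − 18 − 0 = 0. So H_2 ≅ 0.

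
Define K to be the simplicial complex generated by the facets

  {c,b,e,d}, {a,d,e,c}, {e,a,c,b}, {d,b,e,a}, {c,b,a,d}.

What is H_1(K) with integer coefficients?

H_1 ≅ 0.

We work with the vertex ordering a < b < c < d < e. The simplices of K, each written with vertices in increasing order, are:

  0-simplices (5): a, b, c, d, e
  1-simplices (10): ab, ac, ad, ae, bc, bd, be, cd, ce, de
  2-simplices (10): abc, abd, abe, acd, ace, ade, bcd, bce, bde, cde
  3-simplices (5): abcd, abce, abde, acde, bcde

giving chain groups C_0 ≅ Z^5, C_1 ≅ Z^10, C_2 ≅ Z^10, C_3 ≅ Z^5.

Boundary ∂_1: C_1 → C_0 maps an edge to its endpoints' difference, ∂[p,q] = q − p.
As a 5×10 matrix over Z this has rank 4, with invariant factors (1,1,1,1).

∂_2: C_2 → C_1 maps a triangle to the signed sum of its edges. For instance
  ∂abd = bd − ad + ab,
  ∂abe = be − ae + ab.
The resulting 10×10 matrix has rank 6, and its Smith normal form has invariant factors (1,1,1,1,1,1).

The boundary map ∂_3: C_3 → C_2 sends each 3-simplex σ to the alternating sum Σ_i (−1)^i (σ with its i-th vertex removed). For instance
  ∂bcde = cde − bde + bce − bcd,
  ∂abde = bde − ade + abe − abd.
The 10×5 boundary matrix has rank 4 and Smith normal form diag(1,1,1,1).

Computing H_k = (kernel of ∂_k) / (image of ∂_{k+1}):

  H_1: rank ker ∂_1 − rank ∂_2 = (10 − 4) − 6 = 0, and the invariant factors of ∂_2 are all 1, so H_1 = 0.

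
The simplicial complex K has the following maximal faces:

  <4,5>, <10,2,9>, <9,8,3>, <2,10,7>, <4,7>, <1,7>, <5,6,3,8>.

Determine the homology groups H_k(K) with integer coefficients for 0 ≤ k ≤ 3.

H_0 ≅ Z,  H_1 ≅ Z,  H_2 = 0,  H_3 = 0.

Fix the vertex order 1 < 2 < 3 < 4 < 5 < 6 < 7 < 8 < 9 < 10 and write every simplex with vertices in increasing order. Then dim K = 3 and the simplices of K are:

  0-simplices (10): [1], [2], [3], [4], [5], [6], [7], [8], [9], [10]
  1-simplices (16): [1,7], [2,7], [2,9], [2,10], [3,5], [3,6], [3,8], [3,9], [4,5], [4,7], [5,6], [5,8], [6,8], [7,10], [8,9], [9,10]
  2-simplices (7): [2,7,10], [2,9,10], [3,5,6], [3,5,8], [3,6,8], [3,8,9], [5,6,8]
  3-simplices (1): [3,5,6,8]

giving chain groups C_0 ≅ Z^10, C_1 ≅ Z^16, C_2 ≅ Z^7, C_3 ≅ Z^1.

∂_1: C_1 → C_0 sends each edge [p,q] (with p < q) to q − p. For instance
  ∂[3,9] = [9] − [3].
The resulting 10×16 matrix has rank 9, and its Smith normal form has invariant factors (1,1,1,1,1,1,1,1,1).

∂_2: C_2 → C_1 acts by ∂[p,q,r] = [q,r] − [p,r] + [p,q]. For instance
  ∂[3,5,8] = [5,8] − [3,8] + [3,5],
  ∂[5,6,8] = [6,8] − [5,8] + [5,6].
As a 16×7 matrix over Z this has rank 6, with invariant factors (1,1,1,1,1,1).

The boundary map ∂_3: C_3 → C_2 sends each 3-simplex σ to the alternating sum Σ_i (−1)^i (σ with its i-th vertex removed). For instance
  ∂[3,5,6,8] = [5,6,8] − [3,6,8] + [3,5,8] − [3,5,6].
The 7×1 boundary matrix has rank 1 and Smith normal form diag(1).

Reading off H_k = ker ∂_k / im ∂_{k+1}:

  H_0: rank C_0 − rank ∂_1 = 10 − 9 = 1, and the invariant factors of ∂_1 are all 1, so H_0 ≅ Z.
  H_1: rank ker ∂_1 − rank ∂_2 = (16 − 9) − 6 = 1, and the invariant factors of ∂_2 are all 1, so H_1 ≅ Z.
  H_2: rank ker ∂_2 − rank ∂_3 = (7 − 6) − 1 = 0, and the invariant factors of ∂_3 are all 1, so H_2 ≅ 0.
  H_3: rank ker ∂_3 − rank ∂_4 = (1 − 1) − 0 = 0, and there is no ∂_4, so H_3 ≅ 0.

As a check, the Euler characteristic is 10 − 16 + 7 − 1 = 0, which agrees with 1 − 1 + 0 − 0 = 0.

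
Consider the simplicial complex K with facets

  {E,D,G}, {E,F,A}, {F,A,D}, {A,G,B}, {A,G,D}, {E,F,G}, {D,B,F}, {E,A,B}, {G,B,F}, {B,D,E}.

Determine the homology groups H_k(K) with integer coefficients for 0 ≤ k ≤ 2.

Fix the vertex order A < B < D < E < F < G and write every simplex with vertices in increasing order. Then dim K = 2 and the simplices of K are:

  0-simplices (6): A, B, D, E, F, G
  1-simplices (15): AB, AD, AE, AF, AG, BD, BE, BF, BG, DE, DF, DG, EF, EG, FG
  2-simplices (10): ABE, ABG, ADF, ADG, AEF, BDE, BDF, BFG, DEG, EFG

giving chain groups C_0 ≅ Z^6, C_1 ≅ Z^15, C_2 ≅ Z^10.

The boundary map ∂_1: C_1 → C_0 maps an edge to its endpoints' difference, ∂[p,q] = q − p. For instance
  ∂AD = D − A.
The resulting 6×15 matrix has rank 5, and its Smith normal form has invariant factors (1,1,1,1,1).

∂_2: C_2 → C_1 maps a triangle to the signed sum of its edges. For instance
  ∂EFG = FG − EG + EF,
  ∂BDE = DE − BE + BD.
This gives a 15×10 integer matrix of rank 10; reducing to Smith normal form yields diagonal entries (1,1,1,1,1,1,1,1,1,2).

Computing H_k = (kernel of ∂_k) / (image of ∂_{k+1}):

  H_0: rank C_0 − rank ∂_1 = 6 − 5 = 1, and the invariant factors of ∂_1 are all 1, so H_0 = Z.
  H_1: rank ker ∂_1 − rank ∂_2 = (15 − 5) − 10 = 0, and ∂_2 has invariant factor 2 > 1, so H_1 = Z/2Z.
  H_2: rank ker ∂_2 − rank ∂_3 = (10 − 10) − 0 = 0, and there is no ∂_3, so H_2 = 0.

As a check, the Euler characteristic is 6 − 15 + 10 = 1, which agrees with 1 − 0 + 0 = 1.

H_0 = Z,  H_1 = Z/2Z,  H_2 = 0.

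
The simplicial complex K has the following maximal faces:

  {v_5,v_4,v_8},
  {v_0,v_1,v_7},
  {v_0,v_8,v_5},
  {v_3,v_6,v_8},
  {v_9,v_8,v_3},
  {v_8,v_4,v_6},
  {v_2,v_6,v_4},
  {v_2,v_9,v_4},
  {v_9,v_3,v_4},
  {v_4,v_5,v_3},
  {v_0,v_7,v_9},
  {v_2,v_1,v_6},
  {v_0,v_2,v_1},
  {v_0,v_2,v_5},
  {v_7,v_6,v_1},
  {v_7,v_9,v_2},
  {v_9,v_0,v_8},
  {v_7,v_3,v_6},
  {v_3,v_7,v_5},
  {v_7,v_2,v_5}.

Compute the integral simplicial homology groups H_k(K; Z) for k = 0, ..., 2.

H_0 ≅ Z,  H_1 ≅ Z ⊕ Z/2Z,  H_2 = 0.

We work with the vertex ordering v_0 < v_1 < v_2 < v_3 < v_4 < v_5 < v_6 < v_7 < v_8 < v_9. The simplices of K, each written with vertices in increasing order, are:

  0-simplices (10): [v_0], [v_1], [v_2], [v_3], [v_4], [v_5], [v_6], [v_7], [v_8], [v_9]
  1-simplices (30): (30 of them)
  2-simplices (20): (20 of them)

giving chain groups C_0 ≅ Z^10, C_1 ≅ Z^30, C_2 ≅ Z^20.

∂_1: C_1 → C_0 sends each edge [p,q] (with p < q) to q − p. For instance
  ∂[v_3,v_5] = [v_5] − [v_3].
The 10×30 boundary matrix has rank 9 and Smith normal form diag(1,1,1,1,1,1,1,1,1).

Boundary ∂_2: C_2 → C_1 maps a triangle to the signed sum of its edges. For instance
  ∂[v_3,v_6,v_7] = [v_6,v_7] − [v_3,v_7] + [v_3,v_6],
  ∂[v_0,v_1,v_7] = [v_1,v_7] − [v_0,v_7] + [v_0,v_1].
The 30×20 boundary matrix has rank 20 and Smith normal form diag(1,1,1,1,1,1,1,1,1,1,1,1,1,1,1,1,1,1,1,2).

Computing H_k = (kernel of ∂_k) / (image of ∂_{k+1}):

  H_0: rank C_0 − rank ∂_1 = 10 − 9 = 1, and the invariant factors of ∂_1 are all 1, so H_0 = Z.
  H_1: rank ker ∂_1 − rank ∂_2 = (30 − 9) − 20 = 1, and ∂_2 has invariant factor 2 > 1, so H_1 = Z ⊕ Z/2Z.
  H_2: rank ker ∂_2 − rank ∂_3 = (20 − 20) − 0 = 0, and there is no ∂_3, so H_2 = 0.

As a check, the Euler characteristic is 10 − 30 + 20 = 0, which agrees with 1 − 1 + 0 = 0.
(K is a triangulation of the Klein bottle.)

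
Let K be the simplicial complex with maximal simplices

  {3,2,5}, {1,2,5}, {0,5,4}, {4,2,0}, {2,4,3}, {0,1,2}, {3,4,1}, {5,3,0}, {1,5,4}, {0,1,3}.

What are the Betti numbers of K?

b_0 = 1, b_1 = 0, b_2 = 0.

Take the total order 0 < 1 < 2 < 3 < 4 < 5 on the vertex set. Then K (dimension 2) consists of the simplices:

  0-simplices (6): [0], [1], [2], [3], [4], [5]
  1-simplices (15): [0,1], [0,2], [0,3], [0,4], [0,5], [1,2], [1,3], [1,4], [1,5], [2,3], [2,4], [2,5], [3,4], [3,5], [4,5]
  2-simplices (10): [0,1,2], [0,1,3], [0,2,4], [0,3,5], [0,4,5], [1,2,5], [1,3,4], [1,4,5], [2,3,4], [2,3,5]

giving chain groups C_0 ≅ Z^6, C_1 ≅ Z^15, C_2 ≅ Z^10.

∂_1: C_1 → C_0 maps an edge to its endpoints' difference, ∂[p,q] = q − p. For instance
  ∂[4,5] = [5] − [4].
The resulting 6×15 matrix has rank 5, and its Smith normal form has invariant factors (1,1,1,1,1).

∂_2: C_2 → C_1 maps a triangle to the signed sum of its edges. For instance
  ∂[0,2,4] = [2,4] − [0,4] + [0,2],
  ∂[0,1,2] = [1,2] − [0,2] + [0,1].
The 15×10 boundary matrix has rank 10 and Smith normal form diag(1,1,1,1,1,1,1,1,1,2).

Computing H_k = (kernel of ∂_k) / (image of ∂_{k+1}):

  H_0: rank C_0 − rank ∂_1 = 6 − 5 = 1, and the invariant factors of ∂_1 are all 1, so H_0 ≅ Z.
  H_1: rank ker ∂_1 − rank ∂_2 = (15 − 5) − 10 = 0, and ∂_2 has invariant factor 2 > 1, so H_1 ≅ Z/2.
  H_2: rank ker ∂_2 − rank ∂_3 = (10 − 10) − 0 = 0, and there is no ∂_3, so H_2 ≅ 0.

(K is a triangulation of the real projective plane RP^2.)

Hence the Betti numbers are b_0 = 1, b_1 = 0, b_2 = 0.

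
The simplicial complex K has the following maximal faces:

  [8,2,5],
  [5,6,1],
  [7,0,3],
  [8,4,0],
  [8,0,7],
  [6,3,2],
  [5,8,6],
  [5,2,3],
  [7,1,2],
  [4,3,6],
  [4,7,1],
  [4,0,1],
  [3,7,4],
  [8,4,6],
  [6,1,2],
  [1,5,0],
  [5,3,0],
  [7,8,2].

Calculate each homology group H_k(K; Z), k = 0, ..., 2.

H_0 ≅ Z,  H_1 ≅ Z ⊕ Z/2,  H_2 = 0.

Order the vertices as 0 < 1 < 2 < 3 < 4 < 5 < 6 < 7 < 8. Listing each simplex with vertices in this order, K has dimension 2 with simplices:

  0-simplices (9): [0], [1], [2], [3], [4], [5], [6], [7], [8]
  1-simplices (27): (27 of them)
  2-simplices (18): [0,1,4], [0,1,5], [0,3,5], [0,3,7], [0,4,8], [0,7,8], [1,2,6], [1,2,7], [1,4,7], [1,5,6], [2,3,5], [2,3,6], [2,5,8], [2,7,8], [3,4,6], [3,4,7], [4,6,8], [5,6,8]

so the chain groups are C_0 ≅ Z^9, C_1 ≅ Z^27, C_2 ≅ Z^18.

Boundary ∂_1: C_1 → C_0 maps an edge to its endpoints' difference, ∂[p,q] = q − p. For instance
  ∂[0,4] = [4] − [0].
The resulting 9×27 matrix has rank 8, and its Smith normal form has invariant factors (1,1,1,1,1,1,1,1).

∂_2: C_2 → C_1 maps a triangle to the signed sum of its edges. For instance
  ∂[2,3,6] = [3,6] − [2,6] + [2,3],
  ∂[0,7,8] = [7,8] − [0,8] + [0,7].
The 27×18 boundary matrix has rank 18 and Smith normal form diag(1,1,1,1,1,1,1,1,1,1,1,1,1,1,1,1,1,2).

From H_k ≅ ker(∂_k) / im(∂_{k+1}) we obtain:

  H_0: rank C_0 − rank ∂_1 = 9 − 8 = 1, and the invariant factors of ∂_1 are all 1, so H_0 = Z.
  H_1: rank ker ∂_1 − rank ∂_2 = (27 − 8) − 18 = 1, and ∂_2 has invariant factor 2 > 1, so H_1 = Z ⊕ Z/2.
  H_2: rank ker ∂_2 − rank ∂_3 = (18 − 18) − 0 = 0, and there is no ∂_3, so H_2 = 0.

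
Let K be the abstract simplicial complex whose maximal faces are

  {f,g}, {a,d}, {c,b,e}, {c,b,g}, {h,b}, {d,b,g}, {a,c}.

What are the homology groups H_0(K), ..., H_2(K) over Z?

H_0 ≅ Z,  H_1 ≅ Z,  H_2 = 0.

Fix the vertex order a < b < c < d < e < f < g < h and write every simplex with vertices in increasing order. Then dim K = 2 and the simplices of K are:

  0-simplices (8): a, b, c, d, e, f, g, h
  1-simplices (11): ac, ad, bc, bd, be, bg, bh, ce, cg, dg, fg
  2-simplices (3): bce, bcg, bdg

Hence C_0 ≅ Z^8, C_1 ≅ Z^11, C_2 ≅ Z^3.

Boundary ∂_1: C_1 → C_0 is given by ∂[p,q] = [q] − [p]. For instance
  ∂bh = h − b.
As a 8×11 matrix over Z this has rank 7, with invariant factors (1,1,1,1,1,1,1).

Boundary ∂_2: C_2 → C_1 sends each 2-simplex [p,q,r] to [q,r] − [p,r] + [p,q]. For instance
  ∂bcg = cg − bg + bc,
  ∂bdg = dg − bg + bd.
This gives a 11×3 integer matrix of rank 3; reducing to Smith normal form yields diagonal entries (1,1,1).

From H_k ≅ ker(∂_k) / im(∂_{k+1}) we obtain:

  H_0: rank C_0 − rank ∂_1 = 8 − 7 = 1, and the invariant factors of ∂_1 are all 1, so H_0 = Z.
  H_1: rank ker ∂_1 − rank ∂_2 = (11 − 7) − 3 = 1, and the invariant factors of ∂_2 are all 1, so H_1 = Z.
  H_2: rank ker ∂_2 − rank ∂_3 = (3 − 3) − 0 = 0, and there is no ∂_3, so H_2 = 0.

As a check, the Euler characteristic is 8 − 11 + 3 = 0, which agrees with 1 − 1 + 0 = 0.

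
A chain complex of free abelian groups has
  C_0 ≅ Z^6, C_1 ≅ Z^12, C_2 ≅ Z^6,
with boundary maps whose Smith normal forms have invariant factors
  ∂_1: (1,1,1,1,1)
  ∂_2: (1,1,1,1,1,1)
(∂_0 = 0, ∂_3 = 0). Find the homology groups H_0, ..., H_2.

H_0 ≅ Z,  H_1 ≅ Z,  H_2 = 0.

H_0: b_0 = 6 − 0 − 5 = 1; torsion from ∂_1 factors > 1: none. So H_0 ≅ Z.
H_1: b_1 = 12 − 5 − 6 = 1; torsion from ∂_2 factors > 1: none. So H_1 ≅ Z.
H_2: b_2 = 6 − 6 − 0 = 0; torsion from ∂_3 factors > 1: none. So H_2 ≅ 0.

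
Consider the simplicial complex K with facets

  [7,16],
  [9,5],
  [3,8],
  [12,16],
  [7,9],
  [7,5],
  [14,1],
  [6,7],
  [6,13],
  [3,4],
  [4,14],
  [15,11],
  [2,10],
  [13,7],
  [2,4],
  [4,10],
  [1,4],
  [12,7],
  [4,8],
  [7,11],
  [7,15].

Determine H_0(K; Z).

Order the vertices as 1 < 2 < 3 < 4 < 5 < 6 < 7 < 8 < 9 < 10 < 11 < 12 < 13 < 14 < 15 < 16. Listing each simplex with vertices in this order, K has dimension 1 with simplices:

  0-simplices (16): [1], [2], [3], [4], [5], [6], [7], [8], [9], [10], [11], [12], [13], [14], [15], [16]
  1-simplices (21): [1,4], [1,14], [2,4], [2,10], [3,4], [3,8], [4,8], [4,10], [4,14], [5,7], [5,9], [6,7], [6,13], [7,9], [7,11], [7,12], [7,13], [7,15], [7,16], [11,15], [12,16]

Hence C_0 ≅ Z^16, C_1 ≅ Z^21.

Boundary ∂_1: C_1 → C_0 is given by ∂[p,q] = [q] − [p].
This gives a 16×21 integer matrix of rank 14; reducing to Smith normal form yields diagonal entries (1,1,1,1,1,1,1,1,1,1,1,1,1,1).

From H_k ≅ ker(∂_k) / im(∂_{k+1}) we obtain:

  H_0: rank C_0 − rank ∂_1 = 16 − 14 = 2, and the invariant factors of ∂_1 are all 1, so H_0 ≅ Z^2.

H_0 = Z^2.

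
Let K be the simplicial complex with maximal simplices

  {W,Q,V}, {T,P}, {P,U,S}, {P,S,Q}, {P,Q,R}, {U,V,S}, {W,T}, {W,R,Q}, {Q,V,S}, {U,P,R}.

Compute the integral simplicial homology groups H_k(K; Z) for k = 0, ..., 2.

Fix the vertex order P < Q < R < S < T < U < V < W and write every simplex with vertices in increasing order. Then dim K = 2 and the simplices of K are:

  0-simplices (8): P, Q, R, S, T, U, V, W
  1-simplices (16): PQ, PR, PS, PT, PU, QR, QS, QV, QW, RU, RW, SU, SV, TW, UV, VW
  2-simplices (8): PQR, PQS, PRU, PSU, QRW, QSV, QVW, SUV

giving chain groups C_0 ≅ Z^8, C_1 ≅ Z^16, C_2 ≅ Z^8.

Boundary ∂_1: C_1 → C_0 maps an edge to its endpoints' difference, ∂[p,q] = q − p. For instance
  ∂PS = S − P.
As a 8×16 matrix over Z this has rank 7, with invariant factors (1,1,1,1,1,1,1).

The boundary map ∂_2: C_2 → C_1 maps a triangle to the signed sum of its edges. For instance
  ∂PRU = RU − PU + PR,
  ∂PQS = QS − PS + PQ.
The resulting 16×8 matrix has rank 8, and its Smith normal form has invariant factors (1,1,1,1,1,1,1,1).

Reading off H_k = ker ∂_k / im ∂_{k+1}:

  H_0: rank C_0 − rank ∂_1 = 8 − 7 = 1, and the invariant factors of ∂_1 are all 1, so H_0 ≅ Z.
  H_1: rank ker ∂_1 − rank ∂_2 = (16 − 7) − 8 = 1, and the invariant factors of ∂_2 are all 1, so H_1 ≅ Z.
  H_2: rank ker ∂_2 − rank ∂_3 = (8 − 8) − 0 = 0, and there is no ∂_3, so H_2 ≅ 0.

H_0 = Z,  H_1 = Z,  H_2 = 0.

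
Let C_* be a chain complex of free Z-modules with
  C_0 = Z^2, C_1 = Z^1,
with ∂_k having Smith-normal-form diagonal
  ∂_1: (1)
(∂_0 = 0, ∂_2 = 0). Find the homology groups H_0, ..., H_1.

H_0 = Z,  H_1 = 0.

H_0: b_0 = 2 − 0 − 1 = 1; torsion from ∂_1 factors > 1: none. So H_0 = Z.
H_1: b_1 = 1 − 1 − 0 = 0; torsion from ∂_2 factors > 1: none. So H_1 = 0.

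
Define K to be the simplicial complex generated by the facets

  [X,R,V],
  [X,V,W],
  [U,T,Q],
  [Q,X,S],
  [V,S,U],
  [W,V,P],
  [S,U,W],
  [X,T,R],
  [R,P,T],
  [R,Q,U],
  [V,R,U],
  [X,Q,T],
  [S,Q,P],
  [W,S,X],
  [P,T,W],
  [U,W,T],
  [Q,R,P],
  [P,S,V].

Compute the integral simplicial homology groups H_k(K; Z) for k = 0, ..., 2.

H_0 = Z,  H_1 = Z ⊕ Z/2Z,  H_2 = 0.

Take the total order P < Q < R < S < T < U < V < W < X on the vertex set. Then K (dimension 2) consists of the simplices:

  0-simplices (9): P, Q, R, S, T, U, V, W, X
  1-simplices (27): PQ, PR, PS, PT, PV, PW, QR, QS, QT, QU, QX, RT, RU, RV, RX, SU, SV, SW, SX, TU, TW, TX, UV, UW, VW, VX, WX
  2-simplices (18): PQR, PQS, PRT, PSV, PTW, PVW, QRU, QSX, QTU, QTX, RTX, RUV, RVX, SUV, SUW, SWX, TUW, VWX

giving chain groups C_0 ≅ Z^9, C_1 ≅ Z^27, C_2 ≅ Z^18.

Boundary ∂_1: C_1 → C_0 sends each edge [p,q] (with p < q) to q − p.
As a 9×27 matrix over Z this has rank 8, with invariant factors (1,1,1,1,1,1,1,1).

The boundary map ∂_2: C_2 → C_1 sends each 2-simplex [p,q,r] to [q,r] − [p,r] + [p,q]. For instance
  ∂PRT = RT − PT + PR,
  ∂PQR = QR − PR + PQ.
This gives a 27×18 integer matrix of rank 18; reducing to Smith normal form yields diagonal entries (1,1,1,1,1,1,1,1,1,1,1,1,1,1,1,1,1,2).

From H_k ≅ ker(∂_k) / im(∂_{k+1}) we obtain:

  H_0: rank C_0 − rank ∂_1 = 9 − 8 = 1, and the invariant factors of ∂_1 are all 1, so H_0 ≅ Z.
  H_1: rank ker ∂_1 − rank ∂_2 = (27 − 8) − 18 = 1, and ∂_2 has invariant factor 2 > 1, so H_1 ≅ Z ⊕ Z/2Z.
  H_2: rank ker ∂_2 − rank ∂_3 = (18 − 18) − 0 = 0, and there is no ∂_3, so H_2 ≅ 0.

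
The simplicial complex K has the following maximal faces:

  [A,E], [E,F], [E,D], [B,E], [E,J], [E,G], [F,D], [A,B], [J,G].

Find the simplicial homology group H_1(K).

H_1 = Z^3.

K has 7 vertices, 9 edges.
rank ∂_1 = 6, rank ∂_2 = 0 ⇒ b_1 = 9 − 6 − 0 = 3. So H_1 = Z^3.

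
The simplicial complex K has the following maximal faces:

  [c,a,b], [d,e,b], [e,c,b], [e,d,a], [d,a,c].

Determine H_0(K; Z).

H_0 ≅ Z.

Take the total order a < b < c < d < e on the vertex set. Then K (dimension 2) consists of the simplices:

  0-simplices (5): a, b, c, d, e
  1-simplices (10): ab, ac, ad, ae, bc, bd, be, cd, ce, de
  2-simplices (5): abc, acd, ade, bce, bde

giving chain groups C_0 ≅ Z^5, C_1 ≅ Z^10, C_2 ≅ Z^5.

Boundary ∂_1: C_1 → C_0 is given by ∂[p,q] = [q] − [p].
The 5×10 boundary matrix has rank 4 and Smith normal form diag(1,1,1,1).

Boundary ∂_2: C_2 → C_1 maps a triangle to the signed sum of its edges. For instance
  ∂bde = de − be + bd,
  ∂acd = cd − ad + ac.
As a 10×5 matrix over Z this has rank 5, with invariant factors (1,1,1,1,1).

Now H_k = ker ∂_k / im ∂_{k+1}, so:

  H_0: rank C_0 − rank ∂_1 = 5 − 4 = 1, and the invariant factors of ∂_1 are all 1, so H_0 = Z.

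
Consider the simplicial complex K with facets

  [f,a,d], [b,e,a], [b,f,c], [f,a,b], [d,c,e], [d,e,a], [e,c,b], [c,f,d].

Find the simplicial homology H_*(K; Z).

We work with the vertex ordering a < b < c < d < e < f. The simplices of K, each written with vertices in increasing order, are:

  0-simplices (6): a, b, c, d, e, f
  1-simplices (12): ab, ad, ae, af, bc, be, bf, cd, ce, cf, de, df
  2-simplices (8): abe, abf, ade, adf, bce, bcf, cde, cdf

Hence C_0 ≅ Z^6, C_1 ≅ Z^12, C_2 ≅ Z^8.

Boundary ∂_1: C_1 → C_0 sends each edge [p,q] (with p < q) to q − p.
The 6×12 boundary matrix has rank 5 and Smith normal form diag(1,1,1,1,1).

The boundary map ∂_2: C_2 → C_1 maps a triangle to the signed sum of its edges. For instance
  ∂abe = be − ae + ab,
  ∂bcf = cf − bf + bc.
As a 12×8 matrix over Z this has rank 7, with invariant factors (1,1,1,1,1,1,1).

Now H_k = ker ∂_k / im ∂_{k+1}, so:

  H_0: rank C_0 − rank ∂_1 = 6 − 5 = 1, and the invariant factors of ∂_1 are all 1, so H_0 ≅ Z.
  H_1: rank ker ∂_1 − rank ∂_2 = (12 − 5) − 7 = 0, and the invariant factors of ∂_2 are all 1, so H_1 ≅ 0.
  H_2: rank ker ∂_2 − rank ∂_3 = (8 − 7) − 0 = 1, and there is no ∂_3, so H_2 ≅ Z.

As a check, the Euler characteristic is 6 − 12 + 8 = 2, which agrees with 1 − 0 + 1 = 2.

H_0 = Z,  H_1 = 0,  H_2 = Z.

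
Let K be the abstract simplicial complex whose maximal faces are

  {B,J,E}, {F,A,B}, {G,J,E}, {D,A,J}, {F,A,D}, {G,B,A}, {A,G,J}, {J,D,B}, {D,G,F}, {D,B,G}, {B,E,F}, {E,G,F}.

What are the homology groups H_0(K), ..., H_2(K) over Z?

H_0 = Z,  H_1 = Z_2,  H_2 = 0.

We work with the vertex ordering A < B < D < E < F < G < J. The simplices of K, each written with vertices in increasing order, are:

  0-simplices (7): A, B, D, E, F, G, J
  1-simplices (18): AB, AD, AF, AG, AJ, BD, BE, BF, BG, BJ, DF, DG, DJ, EF, EG, EJ, FG, GJ
  2-simplices (12): ABF, ABG, ADF, ADJ, AGJ, BDG, BDJ, BEF, BEJ, DFG, EFG, EGJ

giving chain groups C_0 ≅ Z^7, C_1 ≅ Z^18, C_2 ≅ Z^12.

The boundary map ∂_1: C_1 → C_0 maps an edge to its endpoints' difference, ∂[p,q] = q − p.
This gives a 7×18 integer matrix of rank 6; reducing to Smith normal form yields diagonal entries (1,1,1,1,1,1).

∂_2: C_2 → C_1 sends each 2-simplex [p,q,r] to [q,r] − [p,r] + [p,q]. For instance
  ∂BDG = DG − BG + BD,
  ∂ABG = BG − AG + AB.
The 18×12 boundary matrix has rank 12 and Smith normal form diag(1,1,1,1,1,1,1,1,1,1,1,2).

Now H_k = ker ∂_k / im ∂_{k+1}, so:

  H_0: rank C_0 − rank ∂_1 = 7 − 6 = 1, and the invariant factors of ∂_1 are all 1, so H_0 ≅ Z.
  H_1: rank ker ∂_1 − rank ∂_2 = (18 − 6) − 12 = 0, and ∂_2 has invariant factor 2 > 1, so H_1 ≅ Z_2.
  H_2: rank ker ∂_2 − rank ∂_3 = (12 − 12) − 0 = 0, and there is no ∂_3, so H_2 ≅ 0.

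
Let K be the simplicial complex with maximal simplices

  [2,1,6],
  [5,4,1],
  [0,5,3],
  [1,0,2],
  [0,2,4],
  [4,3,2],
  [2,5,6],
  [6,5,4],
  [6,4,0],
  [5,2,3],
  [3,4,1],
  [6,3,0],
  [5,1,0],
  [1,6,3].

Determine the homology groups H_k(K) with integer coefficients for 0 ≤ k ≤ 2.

H_0 = Z,  H_1 = Z^2,  H_2 = Z.

K has 7 vertices, 21 edges, 14 triangles.
rank ∂_0 = 0, rank ∂_1 = 6 ⇒ b_0 = 7 − 0 − 6 = 1; all invariant factors of ∂_1 are 1 so no torsion. So H_0 = Z.
rank ∂_1 = 6, rank ∂_2 = 13 ⇒ b_1 = 21 − 6 − 13 = 2; all invariant factors of ∂_2 are 1 so no torsion. So H_1 = Z^2.
rank ∂_2 = 13, rank ∂_3 = 0 ⇒ b_2 = 14 − 13 − 0 = 1. So H_2 = Z.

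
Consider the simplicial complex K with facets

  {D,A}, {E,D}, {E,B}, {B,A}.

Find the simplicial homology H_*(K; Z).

H_0 = Z,  H_1 = Z.

Take the total order A < B < D < E on the vertex set. Then K (dimension 1) consists of the simplices:

  0-simplices (4): A, B, D, E
  1-simplices (4): AB, AD, BE, DE

giving chain groups C_0 ≅ Z^4, C_1 ≅ Z^4.

Boundary ∂_1: C_1 → C_0 maps an edge to its endpoints' difference, ∂[p,q] = q − p. For instance
  ∂AB = B − A.
The 4×4 boundary matrix has rank 3 and Smith normal form diag(1,1,1).

Reading off H_k = ker ∂_k / im ∂_{k+1}:

  H_0: rank C_0 − rank ∂_1 = 4 − 3 = 1, and the invariant factors of ∂_1 are all 1, so H_0 ≅ Z.
  H_1: rank ker ∂_1 − rank ∂_2 = (4 − 3) − 0 = 1, and there is no ∂_2, so H_1 ≅ Z.

As a check, the Euler characteristic is 4 − 4 = 0, which agrees with 1 − 1 = 0.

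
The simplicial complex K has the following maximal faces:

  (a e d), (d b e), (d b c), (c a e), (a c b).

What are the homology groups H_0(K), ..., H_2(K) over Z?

Fix the vertex order a < b < c < d < e and write every simplex with vertices in increasing order. Then dim K = 2 and the simplices of K are:

  0-simplices (5): a, b, c, d, e
  1-simplices (10): ab, ac, ad, ae, bc, bd, be, cd, ce, de
  2-simplices (5): abc, ace, ade, bcd, bde

giving chain groups C_0 ≅ Z^5, C_1 ≅ Z^10, C_2 ≅ Z^5.

Boundary ∂_1: C_1 → C_0 sends each edge [p,q] (with p < q) to q − p.
As a 5×10 matrix over Z this has rank 4, with invariant factors (1,1,1,1).

∂_2: C_2 → C_1 maps a triangle to the signed sum of its edges. For instance
  ∂abc = bc − ac + ab,
  ∂ade = de − ae + ad.
This gives a 10×5 integer matrix of rank 5; reducing to Smith normal form yields diagonal entries (1,1,1,1,1).

Now H_k = ker ∂_k / im ∂_{k+1}, so:

  H_0: rank C_0 − rank ∂_1 = 5 − 4 = 1, and the invariant factors of ∂_1 are all 1, so H_0 ≅ Z.
  H_1: rank ker ∂_1 − rank ∂_2 = (10 − 4) − 5 = 1, and the invariant factors of ∂_2 are all 1, so H_1 ≅ Z.
  H_2: rank ker ∂_2 − rank ∂_3 = (5 − 5) − 0 = 0, and there is no ∂_3, so H_2 ≅ 0.

As a check, the Euler characteristic is 5 − 10 + 5 = 0, which agrees with 1 − 1 + 0 = 0.

H_0 = Z,  H_1 = Z,  H_2 = 0.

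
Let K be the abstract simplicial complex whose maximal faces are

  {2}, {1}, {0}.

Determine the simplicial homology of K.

Take the total order 0 < 1 < 2 on the vertex set. Then K (dimension 0) consists of the simplices:

  0-simplices (3): [0], [1], [2]

so the chain groups are C_0 ≅ Z^3.

Computing H_k = (kernel of ∂_k) / (image of ∂_{k+1}):

  H_0: rank C_0 − rank ∂_1 = 3 − 0 = 3, and there is no ∂_1, so H_0 = Z^3.

(K is a triangulation of a set of 3 points.)

H_0 = Z^3.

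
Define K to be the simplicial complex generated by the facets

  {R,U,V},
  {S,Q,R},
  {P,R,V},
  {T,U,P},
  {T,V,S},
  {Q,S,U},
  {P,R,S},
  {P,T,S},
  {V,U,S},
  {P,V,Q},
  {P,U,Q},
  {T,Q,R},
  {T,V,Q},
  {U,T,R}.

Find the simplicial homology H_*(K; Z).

Fix the vertex order P < Q < R < S < T < U < V and write every simplex with vertices in increasing order. Then dim K = 2 and the simplices of K are:

  0-simplices (7): P, Q, R, S, T, U, V
  1-simplices (21): PQ, PR, PS, PT, PU, PV, QR, QS, QT, QU, QV, RS, RT, RU, RV, ST, SU, SV, TU, TV, UV
  2-simplices (14): PQU, PQV, PRS, PRV, PST, PTU, QRS, QRT, QSU, QTV, RTU, RUV, STV, SUV

Hence C_0 ≅ Z^7, C_1 ≅ Z^21, C_2 ≅ Z^14.

The boundary map ∂_1: C_1 → C_0 is given by ∂[p,q] = [q] − [p]. For instance
  ∂SU = U − S.
The resulting 7×21 matrix has rank 6, and its Smith normal form has invariant factors (1,1,1,1,1,1).

∂_2: C_2 → C_1 maps a triangle to the signed sum of its edges. For instance
  ∂QRT = RT − QT + QR,
  ∂QSU = SU − QU + QS.
The 21×14 boundary matrix has rank 13 and Smith normal form diag(1,1,1,1,1,1,1,1,1,1,1,1,1).

Computing H_k = (kernel of ∂_k) / (image of ∂_{k+1}):

  H_0: rank C_0 − rank ∂_1 = 7 − 6 = 1, and the invariant factors of ∂_1 are all 1, so H_0 ≅ Z.
  H_1: rank ker ∂_1 − rank ∂_2 = (21 − 6) − 13 = 2, and the invariant factors of ∂_2 are all 1, so H_1 ≅ Z^2.
  H_2: rank ker ∂_2 − rank ∂_3 = (14 − 13) − 0 = 1, and there is no ∂_3, so H_2 ≅ Z.

As a check, the Euler characteristic is 7 − 21 + 14 = 0, which agrees with 1 − 2 + 1 = 0.

H_0 ≅ Z,  H_1 ≅ Z^2,  H_2 ≅ Z.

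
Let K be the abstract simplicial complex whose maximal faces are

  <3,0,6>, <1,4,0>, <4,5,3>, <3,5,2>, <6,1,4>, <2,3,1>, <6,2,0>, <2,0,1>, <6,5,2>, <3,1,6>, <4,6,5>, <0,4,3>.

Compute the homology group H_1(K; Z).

K has 7 vertices, 18 edges, 12 triangles.
rank ∂_1 = 6, rank ∂_2 = 12 ⇒ b_1 = 18 − 6 − 12 = 0; ∂_2 has invariant factor(s) [2] giving torsion. So H_1 ≅ Z_2.

H_1 = Z_2.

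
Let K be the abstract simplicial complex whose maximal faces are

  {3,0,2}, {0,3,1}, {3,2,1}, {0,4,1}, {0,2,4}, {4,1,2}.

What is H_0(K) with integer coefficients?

Order the vertices as 0 < 1 < 2 < 3 < 4. Listing each simplex with vertices in this order, K has dimension 2 with simplices:

  0-simplices (5): [0], [1], [2], [3], [4]
  1-simplices (9): [0,1], [0,2], [0,3], [0,4], [1,2], [1,3], [1,4], [2,3], [2,4]
  2-simplices (6): [0,1,3], [0,1,4], [0,2,3], [0,2,4], [1,2,3], [1,2,4]

so the chain groups are C_0 ≅ Z^5, C_1 ≅ Z^9, C_2 ≅ Z^6.

The boundary map ∂_1: C_1 → C_0 sends each edge [p,q] (with p < q) to q − p.
The 5×9 boundary matrix has rank 4 and Smith normal form diag(1,1,1,1).

Boundary ∂_2: C_2 → C_1 acts by ∂[p,q,r] = [q,r] − [p,r] + [p,q]. For instance
  ∂[0,1,4] = [1,4] − [0,4] + [0,1],
  ∂[0,2,3] = [2,3] − [0,3] + [0,2].
The resulting 9×6 matrix has rank 5, and its Smith normal form has invariant factors (1,1,1,1,1).

From H_k ≅ ker(∂_k) / im(∂_{k+1}) we obtain:

  H_0: rank C_0 − rank ∂_1 = 5 − 4 = 1, and the invariant factors of ∂_1 are all 1, so H_0 ≅ Z.

H_0 = Z.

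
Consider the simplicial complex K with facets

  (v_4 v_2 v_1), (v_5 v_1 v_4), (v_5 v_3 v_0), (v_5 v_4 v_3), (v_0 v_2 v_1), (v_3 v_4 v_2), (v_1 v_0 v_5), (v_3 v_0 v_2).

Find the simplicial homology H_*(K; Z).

We work with the vertex ordering v_0 < v_1 < v_2 < v_3 < v_4 < v_5. The simplices of K, each written with vertices in increasing order, are:

  0-simplices (6): [v_0], [v_1], [v_2], [v_3], [v_4], [v_5]
  1-simplices (12): [v_0,v_1], [v_0,v_2], [v_0,v_3], [v_0,v_5], [v_1,v_2], [v_1,v_4], [v_1,v_5], [v_2,v_3], [v_2,v_4], [v_3,v_4], [v_3,v_5], [v_4,v_5]
  2-simplices (8): [v_0,v_1,v_2], [v_0,v_1,v_5], [v_0,v_2,v_3], [v_0,v_3,v_5], [v_1,v_2,v_4], [v_1,v_4,v_5], [v_2,v_3,v_4], [v_3,v_4,v_5]

so the chain groups are C_0 ≅ Z^6, C_1 ≅ Z^12, C_2 ≅ Z^8.

Boundary ∂_1: C_1 → C_0 sends each edge [p,q] (with p < q) to q − p.
As a 6×12 matrix over Z this has rank 5, with invariant factors (1,1,1,1,1).

Boundary ∂_2: C_2 → C_1 maps a triangle to the signed sum of its edges. For instance
  ∂[v_3,v_4,v_5] = [v_4,v_5] − [v_3,v_5] + [v_3,v_4],
  ∂[v_0,v_1,v_5] = [v_1,v_5] − [v_0,v_5] + [v_0,v_1].
This gives a 12×8 integer matrix of rank 7; reducing to Smith normal form yields diagonal entries (1,1,1,1,1,1,1).

Reading off H_k = ker ∂_k / im ∂_{k+1}:

  H_0: rank C_0 − rank ∂_1 = 6 − 5 = 1, and the invariant factors of ∂_1 are all 1, so H_0 ≅ Z.
  H_1: rank ker ∂_1 − rank ∂_2 = (12 − 5) − 7 = 0, and the invariant factors of ∂_2 are all 1, so H_1 ≅ 0.
  H_2: rank ker ∂_2 − rank ∂_3 = (8 − 7) − 0 = 1, and there is no ∂_3, so H_2 ≅ Z.

H_0 = Z,  H_1 = 0,  H_2 = Z.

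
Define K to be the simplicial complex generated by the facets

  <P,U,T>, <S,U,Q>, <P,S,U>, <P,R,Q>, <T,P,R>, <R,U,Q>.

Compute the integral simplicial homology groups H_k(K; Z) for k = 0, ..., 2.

K has 6 vertices, 12 edges, 6 triangles.
rank ∂_0 = 0, rank ∂_1 = 5 ⇒ b_0 = 6 − 0 − 5 = 1; all invariant factors of ∂_1 are 1 so no torsion. So H_0 = Z.
rank ∂_1 = 5, rank ∂_2 = 6 ⇒ b_1 = 12 − 5 − 6 = 1; all invariant factors of ∂_2 are 1 so no torsion. So H_1 = Z.
rank ∂_2 = 6, rank ∂_3 = 0 ⇒ b_2 = 6 − 6 − 0 = 0. So H_2 = 0.

H_0 = Z,  H_1 = Z,  H_2 = 0.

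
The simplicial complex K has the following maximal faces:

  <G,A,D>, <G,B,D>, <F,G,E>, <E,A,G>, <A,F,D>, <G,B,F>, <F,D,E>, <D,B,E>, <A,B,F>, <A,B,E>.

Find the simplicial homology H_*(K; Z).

K has 6 vertices, 15 edges, 10 triangles.
rank ∂_0 = 0, rank ∂_1 = 5 ⇒ b_0 = 6 − 0 − 5 = 1; all invariant factors of ∂_1 are 1 so no torsion. So H_0 ≅ Z.
rank ∂_1 = 5, rank ∂_2 = 10 ⇒ b_1 = 15 − 5 − 10 = 0; ∂_2 has invariant factor(s) [2] giving torsion. So H_1 ≅ Z/2.
rank ∂_2 = 10, rank ∂_3 = 0 ⇒ b_2 = 10 − 10 − 0 = 0. So H_2 ≅ 0.

H_0 = Z,  H_1 = Z/2,  H_2 = 0.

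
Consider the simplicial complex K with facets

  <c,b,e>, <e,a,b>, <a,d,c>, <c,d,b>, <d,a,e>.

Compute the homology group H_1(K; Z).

Take the total order a < b < c < d < e on the vertex set. Then K (dimension 2) consists of the simplices:

  0-simplices (5): a, b, c, d, e
  1-simplices (10): ab, ac, ad, ae, bc, bd, be, cd, ce, de
  2-simplices (5): abe, acd, ade, bcd, bce

Hence C_0 ≅ Z^5, C_1 ≅ Z^10, C_2 ≅ Z^5.

The boundary map ∂_1: C_1 → C_0 is given by ∂[p,q] = [q] − [p]. For instance
  ∂cd = d − c.
As a 5×10 matrix over Z this has rank 4, with invariant factors (1,1,1,1).

The boundary map ∂_2: C_2 → C_1 acts by ∂[p,q,r] = [q,r] − [p,r] + [p,q]. For instance
  ∂ade = de − ae + ad,
  ∂bce = ce − be + bc.
As a 10×5 matrix over Z this has rank 5, with invariant factors (1,1,1,1,1).

Computing H_k = (kernel of ∂_k) / (image of ∂_{k+1}):

  H_1: rank ker ∂_1 − rank ∂_2 = (10 − 4) − 5 = 1, and the invariant factors of ∂_2 are all 1, so H_1 = Z.

H_1 = Z.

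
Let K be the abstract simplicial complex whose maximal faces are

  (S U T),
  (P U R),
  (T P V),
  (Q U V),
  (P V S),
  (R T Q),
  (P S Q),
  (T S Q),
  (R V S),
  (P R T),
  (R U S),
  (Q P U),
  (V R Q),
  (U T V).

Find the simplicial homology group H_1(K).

H_1 ≅ Z^2.

Fix the vertex order P < Q < R < S < T < U < V and write every simplex with vertices in increasing order. Then dim K = 2 and the simplices of K are:

  0-simplices (7): P, Q, R, S, T, U, V
  1-simplices (21): PQ, PR, PS, PT, PU, PV, QR, QS, QT, QU, QV, RS, RT, RU, RV, ST, SU, SV, TU, TV, UV
  2-simplices (14): PQS, PQU, PRT, PRU, PSV, PTV, QRT, QRV, QST, QUV, RSU, RSV, STU, TUV

Hence C_0 ≅ Z^7, C_1 ≅ Z^21, C_2 ≅ Z^14.

∂_1: C_1 → C_0 maps an edge to its endpoints' difference, ∂[p,q] = q − p.
This gives a 7×21 integer matrix of rank 6; reducing to Smith normal form yields diagonal entries (1,1,1,1,1,1).

∂_2: C_2 → C_1 acts by ∂[p,q,r] = [q,r] − [p,r] + [p,q]. For instance
  ∂PRU = RU − PU + PR,
  ∂RSU = SU − RU + RS.
The 21×14 boundary matrix has rank 13 and Smith normal form diag(1,1,1,1,1,1,1,1,1,1,1,1,1).

Reading off H_k = ker ∂_k / im ∂_{k+1}:

  H_1: rank ker ∂_1 − rank ∂_2 = (21 − 6) − 13 = 2, and the invariant factors of ∂_2 are all 1, so H_1 ≅ Z^2.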